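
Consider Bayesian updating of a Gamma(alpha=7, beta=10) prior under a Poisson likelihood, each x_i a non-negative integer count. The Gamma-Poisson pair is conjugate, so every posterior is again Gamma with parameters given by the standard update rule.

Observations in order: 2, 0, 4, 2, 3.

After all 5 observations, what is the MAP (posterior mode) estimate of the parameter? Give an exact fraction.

obs 1: x=2 → posterior Gamma(9, 11)
obs 2: x=0 → posterior Gamma(9, 12)
obs 3: x=4 → posterior Gamma(13, 13)
obs 4: x=2 → posterior Gamma(15, 14)
obs 5: x=3 → posterior Gamma(18, 15)

17/15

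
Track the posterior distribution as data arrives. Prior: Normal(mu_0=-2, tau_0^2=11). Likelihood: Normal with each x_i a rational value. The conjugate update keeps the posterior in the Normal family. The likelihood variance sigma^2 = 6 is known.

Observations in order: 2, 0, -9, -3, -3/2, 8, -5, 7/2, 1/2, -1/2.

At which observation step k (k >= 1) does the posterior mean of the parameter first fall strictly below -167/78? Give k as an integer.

k = 3

obs 1: x=2 → posterior Normal(10/17, 66/17)
obs 2: x=0 → posterior Normal(5/14, 33/14)
obs 3: x=-9 → posterior Normal(-89/39, 22/13)
obs 4: x=-3 → posterior Normal(-61/25, 33/25)
obs 5: x=-3/2 → posterior Normal(-277/122, 66/61)
obs 6: x=8 → posterior Normal(-101/144, 11/12)
obs 7: x=-5 → posterior Normal(-211/166, 66/83)
obs 8: x=7/2 → posterior Normal(-67/94, 33/47)
obs 9: x=1/2 → posterior Normal(-41/70, 22/35)
obs 10: x=-1/2 → posterior Normal(-67/116, 33/58)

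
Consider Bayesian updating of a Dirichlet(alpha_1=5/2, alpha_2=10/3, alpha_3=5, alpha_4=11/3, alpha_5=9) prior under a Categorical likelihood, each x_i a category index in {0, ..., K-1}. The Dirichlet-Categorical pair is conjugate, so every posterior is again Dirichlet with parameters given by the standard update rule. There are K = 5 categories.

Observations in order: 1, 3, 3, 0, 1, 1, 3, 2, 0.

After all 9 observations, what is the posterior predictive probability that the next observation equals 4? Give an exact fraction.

obs 1: x=1 → posterior Dirichlet(5/2, 13/3, 5, 11/3, 9)
obs 2: x=3 → posterior Dirichlet(5/2, 13/3, 5, 14/3, 9)
obs 3: x=3 → posterior Dirichlet(5/2, 13/3, 5, 17/3, 9)
obs 4: x=0 → posterior Dirichlet(7/2, 13/3, 5, 17/3, 9)
obs 5: x=1 → posterior Dirichlet(7/2, 16/3, 5, 17/3, 9)
obs 6: x=1 → posterior Dirichlet(7/2, 19/3, 5, 17/3, 9)
obs 7: x=3 → posterior Dirichlet(7/2, 19/3, 5, 20/3, 9)
obs 8: x=2 → posterior Dirichlet(7/2, 19/3, 6, 20/3, 9)
obs 9: x=0 → posterior Dirichlet(9/2, 19/3, 6, 20/3, 9)

18/65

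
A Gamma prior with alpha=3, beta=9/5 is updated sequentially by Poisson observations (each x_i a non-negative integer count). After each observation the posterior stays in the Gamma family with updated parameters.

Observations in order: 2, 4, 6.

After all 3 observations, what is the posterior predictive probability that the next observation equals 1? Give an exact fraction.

obs 1: x=2 → posterior Gamma(5, 14/5)
obs 2: x=4 → posterior Gamma(9, 19/5)
obs 3: x=6 → posterior Gamma(15, 24/5)

37864296221703457996800/250246473680347348787521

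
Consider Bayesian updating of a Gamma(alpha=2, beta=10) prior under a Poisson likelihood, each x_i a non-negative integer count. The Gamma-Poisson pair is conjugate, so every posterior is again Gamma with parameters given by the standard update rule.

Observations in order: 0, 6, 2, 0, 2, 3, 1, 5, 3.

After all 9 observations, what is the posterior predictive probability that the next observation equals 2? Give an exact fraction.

obs 1: x=0 → posterior Gamma(2, 11)
obs 2: x=6 → posterior Gamma(8, 12)
obs 3: x=2 → posterior Gamma(10, 13)
obs 4: x=0 → posterior Gamma(10, 14)
obs 5: x=2 → posterior Gamma(12, 15)
obs 6: x=3 → posterior Gamma(15, 16)
obs 7: x=1 → posterior Gamma(16, 17)
obs 8: x=5 → posterior Gamma(21, 18)
obs 9: x=3 → posterior Gamma(24, 19)

14696288792882540453148885833763/67108864000000000000000000000000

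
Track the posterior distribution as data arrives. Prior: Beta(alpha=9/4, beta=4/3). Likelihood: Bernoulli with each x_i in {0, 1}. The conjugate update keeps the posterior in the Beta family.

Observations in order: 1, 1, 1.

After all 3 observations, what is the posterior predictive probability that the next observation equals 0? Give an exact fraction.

obs 1: x=1 → posterior Beta(13/4, 4/3)
obs 2: x=1 → posterior Beta(17/4, 4/3)
obs 3: x=1 → posterior Beta(21/4, 4/3)

16/79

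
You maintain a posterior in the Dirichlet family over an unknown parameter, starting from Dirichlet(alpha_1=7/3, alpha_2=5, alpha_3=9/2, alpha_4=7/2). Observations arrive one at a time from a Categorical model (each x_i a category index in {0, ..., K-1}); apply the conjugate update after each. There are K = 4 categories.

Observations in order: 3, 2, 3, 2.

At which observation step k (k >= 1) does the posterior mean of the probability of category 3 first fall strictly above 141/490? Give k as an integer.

obs 1: x=3 → posterior Dirichlet(7/3, 5, 9/2, 9/2)
obs 2: x=2 → posterior Dirichlet(7/3, 5, 11/2, 9/2)
obs 3: x=3 → posterior Dirichlet(7/3, 5, 11/2, 11/2)
obs 4: x=2 → posterior Dirichlet(7/3, 5, 13/2, 11/2)

k = 3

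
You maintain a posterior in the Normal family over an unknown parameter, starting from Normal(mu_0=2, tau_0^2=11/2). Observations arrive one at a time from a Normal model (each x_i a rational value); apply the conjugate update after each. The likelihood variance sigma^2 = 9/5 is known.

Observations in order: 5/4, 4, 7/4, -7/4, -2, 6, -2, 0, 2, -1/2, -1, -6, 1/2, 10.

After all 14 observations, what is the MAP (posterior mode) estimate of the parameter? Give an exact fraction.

obs 1: x=5/4 → posterior Normal(419/292, 99/73)
obs 2: x=4 → posterior Normal(1299/512, 99/128)
obs 3: x=7/4 → posterior Normal(421/183, 33/61)
obs 4: x=-7/4 → posterior Normal(1299/952, 99/238)
obs 5: x=-2 → posterior Normal(859/1172, 99/293)
obs 6: x=6 → posterior Normal(2179/1392, 33/116)
obs 7: x=-2 → posterior Normal(1739/1612, 99/403)
obs 8: x=0 → posterior Normal(1739/1832, 99/458)
obs 9: x=2 → posterior Normal(2179/2052, 11/57)
obs 10: x=-1/2 → posterior Normal(2069/2272, 99/568)
obs 11: x=-1 → posterior Normal(1849/2492, 99/623)
obs 12: x=-6 → posterior Normal(529/2712, 33/226)
obs 13: x=1/2 → posterior Normal(639/2932, 99/733)
obs 14: x=10 → posterior Normal(2839/3152, 99/788)

2839/3152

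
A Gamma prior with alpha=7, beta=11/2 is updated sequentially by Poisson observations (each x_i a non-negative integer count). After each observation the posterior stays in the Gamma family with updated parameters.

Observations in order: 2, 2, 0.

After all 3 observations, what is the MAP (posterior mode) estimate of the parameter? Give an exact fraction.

obs 1: x=2 → posterior Gamma(9, 13/2)
obs 2: x=2 → posterior Gamma(11, 15/2)
obs 3: x=0 → posterior Gamma(11, 17/2)

20/17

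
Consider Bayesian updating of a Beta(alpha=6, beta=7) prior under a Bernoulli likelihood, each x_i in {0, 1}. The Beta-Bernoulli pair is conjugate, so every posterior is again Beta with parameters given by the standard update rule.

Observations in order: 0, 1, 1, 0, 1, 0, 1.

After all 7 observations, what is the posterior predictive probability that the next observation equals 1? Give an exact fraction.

1/2

obs 1: x=0 → posterior Beta(6, 8)
obs 2: x=1 → posterior Beta(7, 8)
obs 3: x=1 → posterior Beta(8, 8)
obs 4: x=0 → posterior Beta(8, 9)
obs 5: x=1 → posterior Beta(9, 9)
obs 6: x=0 → posterior Beta(9, 10)
obs 7: x=1 → posterior Beta(10, 10)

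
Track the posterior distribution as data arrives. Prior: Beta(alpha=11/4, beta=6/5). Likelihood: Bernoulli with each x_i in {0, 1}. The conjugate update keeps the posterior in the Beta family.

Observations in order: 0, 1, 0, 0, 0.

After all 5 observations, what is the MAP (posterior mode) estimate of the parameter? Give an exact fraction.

55/139

obs 1: x=0 → posterior Beta(11/4, 11/5)
obs 2: x=1 → posterior Beta(15/4, 11/5)
obs 3: x=0 → posterior Beta(15/4, 16/5)
obs 4: x=0 → posterior Beta(15/4, 21/5)
obs 5: x=0 → posterior Beta(15/4, 26/5)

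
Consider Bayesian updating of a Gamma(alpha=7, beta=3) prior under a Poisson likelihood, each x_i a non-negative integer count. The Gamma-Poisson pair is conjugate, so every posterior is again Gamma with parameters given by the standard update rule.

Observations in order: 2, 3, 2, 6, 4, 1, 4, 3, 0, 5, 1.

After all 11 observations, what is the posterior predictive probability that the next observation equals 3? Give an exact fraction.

70575229003262971780569651242452698435688595456/331719969628200364268195698969066143035888671875

obs 1: x=2 → posterior Gamma(9, 4)
obs 2: x=3 → posterior Gamma(12, 5)
obs 3: x=2 → posterior Gamma(14, 6)
obs 4: x=6 → posterior Gamma(20, 7)
obs 5: x=4 → posterior Gamma(24, 8)
obs 6: x=1 → posterior Gamma(25, 9)
obs 7: x=4 → posterior Gamma(29, 10)
obs 8: x=3 → posterior Gamma(32, 11)
obs 9: x=0 → posterior Gamma(32, 12)
obs 10: x=5 → posterior Gamma(37, 13)
obs 11: x=1 → posterior Gamma(38, 14)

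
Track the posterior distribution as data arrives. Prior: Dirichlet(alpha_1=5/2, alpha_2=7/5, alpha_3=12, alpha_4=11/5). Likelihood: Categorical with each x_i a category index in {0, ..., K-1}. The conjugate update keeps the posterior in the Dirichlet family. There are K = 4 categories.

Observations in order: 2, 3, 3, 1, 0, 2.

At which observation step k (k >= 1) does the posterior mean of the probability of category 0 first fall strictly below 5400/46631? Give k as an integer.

obs 1: x=2 → posterior Dirichlet(5/2, 7/5, 13, 11/5)
obs 2: x=3 → posterior Dirichlet(5/2, 7/5, 13, 16/5)
obs 3: x=3 → posterior Dirichlet(5/2, 7/5, 13, 21/5)
obs 4: x=1 → posterior Dirichlet(5/2, 12/5, 13, 21/5)
obs 5: x=0 → posterior Dirichlet(7/2, 12/5, 13, 21/5)
obs 6: x=2 → posterior Dirichlet(7/2, 12/5, 14, 21/5)

k = 4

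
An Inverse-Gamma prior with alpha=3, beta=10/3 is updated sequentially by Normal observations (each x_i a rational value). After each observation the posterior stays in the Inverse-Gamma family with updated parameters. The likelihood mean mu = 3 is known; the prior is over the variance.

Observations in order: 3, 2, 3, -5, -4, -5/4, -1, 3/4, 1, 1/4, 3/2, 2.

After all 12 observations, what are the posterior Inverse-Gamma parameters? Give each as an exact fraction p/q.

obs 1: x=3 → posterior Inverse-Gamma(7/2, 10/3)
obs 2: x=2 → posterior Inverse-Gamma(4, 23/6)
obs 3: x=3 → posterior Inverse-Gamma(9/2, 23/6)
obs 4: x=-5 → posterior Inverse-Gamma(5, 215/6)
obs 5: x=-4 → posterior Inverse-Gamma(11/2, 181/3)
obs 6: x=-5/4 → posterior Inverse-Gamma(6, 6659/96)
obs 7: x=-1 → posterior Inverse-Gamma(13/2, 7427/96)
obs 8: x=3/4 → posterior Inverse-Gamma(7, 3835/48)
obs 9: x=1 → posterior Inverse-Gamma(15/2, 3931/48)
obs 10: x=1/4 → posterior Inverse-Gamma(8, 8225/96)
obs 11: x=3/2 → posterior Inverse-Gamma(17/2, 8333/96)
obs 12: x=2 → posterior Inverse-Gamma(9, 8381/96)

alpha=9, beta=8381/96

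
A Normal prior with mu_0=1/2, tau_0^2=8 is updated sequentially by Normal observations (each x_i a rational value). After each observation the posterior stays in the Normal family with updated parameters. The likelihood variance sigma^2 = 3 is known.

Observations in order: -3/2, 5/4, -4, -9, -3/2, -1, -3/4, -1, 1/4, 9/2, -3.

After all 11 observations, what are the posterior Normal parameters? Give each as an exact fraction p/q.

obs 1: x=-3/2 → posterior Normal(-21/22, 24/11)
obs 2: x=5/4 → posterior Normal(-1/38, 24/19)
obs 3: x=-4 → posterior Normal(-65/54, 8/9)
obs 4: x=-9 → posterior Normal(-209/70, 24/35)
obs 5: x=-3/2 → posterior Normal(-233/86, 24/43)
obs 6: x=-1 → posterior Normal(-83/34, 8/17)
obs 7: x=-3/4 → posterior Normal(-261/118, 24/59)
obs 8: x=-1 → posterior Normal(-277/134, 24/67)
obs 9: x=1/4 → posterior Normal(-91/50, 8/25)
obs 10: x=9/2 → posterior Normal(-201/166, 24/83)
obs 11: x=-3 → posterior Normal(-249/182, 24/91)

mu_0=-249/182, tau_0^2=24/91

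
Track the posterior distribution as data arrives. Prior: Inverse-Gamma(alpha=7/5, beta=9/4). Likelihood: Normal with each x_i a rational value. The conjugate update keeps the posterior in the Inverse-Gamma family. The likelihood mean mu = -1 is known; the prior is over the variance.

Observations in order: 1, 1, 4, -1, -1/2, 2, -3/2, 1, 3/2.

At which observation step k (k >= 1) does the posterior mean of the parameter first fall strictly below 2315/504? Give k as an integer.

obs 1: x=1 → posterior Inverse-Gamma(19/10, 17/4)
obs 2: x=1 → posterior Inverse-Gamma(12/5, 25/4)
obs 3: x=4 → posterior Inverse-Gamma(29/10, 75/4)
obs 4: x=-1 → posterior Inverse-Gamma(17/5, 75/4)
obs 5: x=-1/2 → posterior Inverse-Gamma(39/10, 151/8)
obs 6: x=2 → posterior Inverse-Gamma(22/5, 187/8)
obs 7: x=-3/2 → posterior Inverse-Gamma(49/10, 47/2)
obs 8: x=1 → posterior Inverse-Gamma(27/5, 51/2)
obs 9: x=3/2 → posterior Inverse-Gamma(59/10, 229/8)

k = 2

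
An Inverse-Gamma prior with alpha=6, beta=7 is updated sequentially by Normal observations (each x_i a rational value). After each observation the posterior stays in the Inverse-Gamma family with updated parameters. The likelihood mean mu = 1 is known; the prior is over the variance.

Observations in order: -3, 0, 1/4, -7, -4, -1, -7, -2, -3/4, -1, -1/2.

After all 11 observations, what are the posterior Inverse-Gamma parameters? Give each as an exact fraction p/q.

obs 1: x=-3 → posterior Inverse-Gamma(13/2, 15)
obs 2: x=0 → posterior Inverse-Gamma(7, 31/2)
obs 3: x=1/4 → posterior Inverse-Gamma(15/2, 505/32)
obs 4: x=-7 → posterior Inverse-Gamma(8, 1529/32)
obs 5: x=-4 → posterior Inverse-Gamma(17/2, 1929/32)
obs 6: x=-1 → posterior Inverse-Gamma(9, 1993/32)
obs 7: x=-7 → posterior Inverse-Gamma(19/2, 3017/32)
obs 8: x=-2 → posterior Inverse-Gamma(10, 3161/32)
obs 9: x=-3/4 → posterior Inverse-Gamma(21/2, 1605/16)
obs 10: x=-1 → posterior Inverse-Gamma(11, 1637/16)
obs 11: x=-1/2 → posterior Inverse-Gamma(23/2, 1655/16)

alpha=23/2, beta=1655/16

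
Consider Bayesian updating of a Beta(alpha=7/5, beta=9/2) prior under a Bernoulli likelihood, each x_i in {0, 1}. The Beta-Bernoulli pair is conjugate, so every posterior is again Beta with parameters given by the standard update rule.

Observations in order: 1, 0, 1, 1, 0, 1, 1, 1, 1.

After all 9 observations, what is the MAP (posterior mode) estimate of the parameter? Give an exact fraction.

obs 1: x=1 → posterior Beta(12/5, 9/2)
obs 2: x=0 → posterior Beta(12/5, 11/2)
obs 3: x=1 → posterior Beta(17/5, 11/2)
obs 4: x=1 → posterior Beta(22/5, 11/2)
obs 5: x=0 → posterior Beta(22/5, 13/2)
obs 6: x=1 → posterior Beta(27/5, 13/2)
obs 7: x=1 → posterior Beta(32/5, 13/2)
obs 8: x=1 → posterior Beta(37/5, 13/2)
obs 9: x=1 → posterior Beta(42/5, 13/2)

74/129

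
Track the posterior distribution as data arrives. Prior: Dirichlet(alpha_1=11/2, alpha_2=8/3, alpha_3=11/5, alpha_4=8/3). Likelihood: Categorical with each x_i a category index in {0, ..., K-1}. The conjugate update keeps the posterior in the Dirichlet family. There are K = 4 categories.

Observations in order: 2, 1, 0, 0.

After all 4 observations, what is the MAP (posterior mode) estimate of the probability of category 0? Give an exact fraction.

obs 1: x=2 → posterior Dirichlet(11/2, 8/3, 16/5, 8/3)
obs 2: x=1 → posterior Dirichlet(11/2, 11/3, 16/5, 8/3)
obs 3: x=0 → posterior Dirichlet(13/2, 11/3, 16/5, 8/3)
obs 4: x=0 → posterior Dirichlet(15/2, 11/3, 16/5, 8/3)

195/391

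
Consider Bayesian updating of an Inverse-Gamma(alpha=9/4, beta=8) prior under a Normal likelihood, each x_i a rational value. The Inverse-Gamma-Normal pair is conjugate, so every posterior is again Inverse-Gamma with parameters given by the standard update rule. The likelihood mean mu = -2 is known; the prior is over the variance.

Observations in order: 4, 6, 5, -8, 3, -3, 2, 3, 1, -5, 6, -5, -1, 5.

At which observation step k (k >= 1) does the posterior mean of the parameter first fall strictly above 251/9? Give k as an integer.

k = 3

obs 1: x=4 → posterior Inverse-Gamma(11/4, 26)
obs 2: x=6 → posterior Inverse-Gamma(13/4, 58)
obs 3: x=5 → posterior Inverse-Gamma(15/4, 165/2)
obs 4: x=-8 → posterior Inverse-Gamma(17/4, 201/2)
obs 5: x=3 → posterior Inverse-Gamma(19/4, 113)
obs 6: x=-3 → posterior Inverse-Gamma(21/4, 227/2)
obs 7: x=2 → posterior Inverse-Gamma(23/4, 243/2)
obs 8: x=3 → posterior Inverse-Gamma(25/4, 134)
obs 9: x=1 → posterior Inverse-Gamma(27/4, 277/2)
obs 10: x=-5 → posterior Inverse-Gamma(29/4, 143)
obs 11: x=6 → posterior Inverse-Gamma(31/4, 175)
obs 12: x=-5 → posterior Inverse-Gamma(33/4, 359/2)
obs 13: x=-1 → posterior Inverse-Gamma(35/4, 180)
obs 14: x=5 → posterior Inverse-Gamma(37/4, 409/2)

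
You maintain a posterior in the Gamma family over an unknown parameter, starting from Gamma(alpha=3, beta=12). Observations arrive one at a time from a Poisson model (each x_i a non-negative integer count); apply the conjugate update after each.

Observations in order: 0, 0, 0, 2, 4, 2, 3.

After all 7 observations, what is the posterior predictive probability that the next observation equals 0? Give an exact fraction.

799006685782884121/1638400000000000000

obs 1: x=0 → posterior Gamma(3, 13)
obs 2: x=0 → posterior Gamma(3, 14)
obs 3: x=0 → posterior Gamma(3, 15)
obs 4: x=2 → posterior Gamma(5, 16)
obs 5: x=4 → posterior Gamma(9, 17)
obs 6: x=2 → posterior Gamma(11, 18)
obs 7: x=3 → posterior Gamma(14, 19)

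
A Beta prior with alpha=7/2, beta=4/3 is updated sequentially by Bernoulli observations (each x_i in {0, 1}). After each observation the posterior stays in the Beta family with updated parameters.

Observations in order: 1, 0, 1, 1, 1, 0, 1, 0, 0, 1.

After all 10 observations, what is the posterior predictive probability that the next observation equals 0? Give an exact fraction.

obs 1: x=1 → posterior Beta(9/2, 4/3)
obs 2: x=0 → posterior Beta(9/2, 7/3)
obs 3: x=1 → posterior Beta(11/2, 7/3)
obs 4: x=1 → posterior Beta(13/2, 7/3)
obs 5: x=1 → posterior Beta(15/2, 7/3)
obs 6: x=0 → posterior Beta(15/2, 10/3)
obs 7: x=1 → posterior Beta(17/2, 10/3)
obs 8: x=0 → posterior Beta(17/2, 13/3)
obs 9: x=0 → posterior Beta(17/2, 16/3)
obs 10: x=1 → posterior Beta(19/2, 16/3)

32/89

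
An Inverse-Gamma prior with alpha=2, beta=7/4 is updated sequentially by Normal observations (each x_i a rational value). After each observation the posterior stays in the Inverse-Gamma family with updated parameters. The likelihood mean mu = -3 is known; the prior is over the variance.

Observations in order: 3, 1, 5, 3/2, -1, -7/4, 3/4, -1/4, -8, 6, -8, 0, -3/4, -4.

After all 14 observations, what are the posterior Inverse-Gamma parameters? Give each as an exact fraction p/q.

alpha=9, beta=313/2

obs 1: x=3 → posterior Inverse-Gamma(5/2, 79/4)
obs 2: x=1 → posterior Inverse-Gamma(3, 111/4)
obs 3: x=5 → posterior Inverse-Gamma(7/2, 239/4)
obs 4: x=3/2 → posterior Inverse-Gamma(4, 559/8)
obs 5: x=-1 → posterior Inverse-Gamma(9/2, 575/8)
obs 6: x=-7/4 → posterior Inverse-Gamma(5, 2325/32)
obs 7: x=3/4 → posterior Inverse-Gamma(11/2, 1275/16)
obs 8: x=-1/4 → posterior Inverse-Gamma(6, 2671/32)
obs 9: x=-8 → posterior Inverse-Gamma(13/2, 3071/32)
obs 10: x=6 → posterior Inverse-Gamma(7, 4367/32)
obs 11: x=-8 → posterior Inverse-Gamma(15/2, 4767/32)
obs 12: x=0 → posterior Inverse-Gamma(8, 4911/32)
obs 13: x=-3/4 → posterior Inverse-Gamma(17/2, 156)
obs 14: x=-4 → posterior Inverse-Gamma(9, 313/2)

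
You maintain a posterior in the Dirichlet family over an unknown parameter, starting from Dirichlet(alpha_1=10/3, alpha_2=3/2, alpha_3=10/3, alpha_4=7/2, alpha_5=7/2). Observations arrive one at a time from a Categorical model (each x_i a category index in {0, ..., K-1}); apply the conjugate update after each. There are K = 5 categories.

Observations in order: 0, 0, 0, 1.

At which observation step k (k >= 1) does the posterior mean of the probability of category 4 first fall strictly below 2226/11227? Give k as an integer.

obs 1: x=0 → posterior Dirichlet(13/3, 3/2, 10/3, 7/2, 7/2)
obs 2: x=0 → posterior Dirichlet(16/3, 3/2, 10/3, 7/2, 7/2)
obs 3: x=0 → posterior Dirichlet(19/3, 3/2, 10/3, 7/2, 7/2)
obs 4: x=1 → posterior Dirichlet(19/3, 5/2, 10/3, 7/2, 7/2)

k = 3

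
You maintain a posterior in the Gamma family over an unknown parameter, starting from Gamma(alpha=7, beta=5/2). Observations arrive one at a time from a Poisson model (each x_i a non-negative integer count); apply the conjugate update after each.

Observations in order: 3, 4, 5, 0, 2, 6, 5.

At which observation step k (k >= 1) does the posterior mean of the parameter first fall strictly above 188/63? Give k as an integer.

k = 2

obs 1: x=3 → posterior Gamma(10, 7/2)
obs 2: x=4 → posterior Gamma(14, 9/2)
obs 3: x=5 → posterior Gamma(19, 11/2)
obs 4: x=0 → posterior Gamma(19, 13/2)
obs 5: x=2 → posterior Gamma(21, 15/2)
obs 6: x=6 → posterior Gamma(27, 17/2)
obs 7: x=5 → posterior Gamma(32, 19/2)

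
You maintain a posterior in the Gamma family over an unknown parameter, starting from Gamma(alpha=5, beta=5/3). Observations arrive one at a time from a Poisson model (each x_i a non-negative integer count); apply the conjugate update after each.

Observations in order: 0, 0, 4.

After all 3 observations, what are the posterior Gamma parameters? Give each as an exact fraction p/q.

obs 1: x=0 → posterior Gamma(5, 8/3)
obs 2: x=0 → posterior Gamma(5, 11/3)
obs 3: x=4 → posterior Gamma(9, 14/3)

alpha=9, beta=14/3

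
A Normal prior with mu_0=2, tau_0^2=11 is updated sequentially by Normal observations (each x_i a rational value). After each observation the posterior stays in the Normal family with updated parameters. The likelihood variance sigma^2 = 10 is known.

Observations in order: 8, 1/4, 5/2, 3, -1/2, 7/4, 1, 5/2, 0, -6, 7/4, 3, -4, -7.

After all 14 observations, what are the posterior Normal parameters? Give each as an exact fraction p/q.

mu_0=355/656, tau_0^2=55/82

obs 1: x=8 → posterior Normal(36/7, 110/21)
obs 2: x=1/4 → posterior Normal(443/128, 55/16)
obs 3: x=5/2 → posterior Normal(553/172, 110/43)
obs 4: x=3 → posterior Normal(685/216, 55/27)
obs 5: x=-1/2 → posterior Normal(51/20, 22/13)
obs 6: x=7/4 → posterior Normal(185/76, 55/38)
obs 7: x=1 → posterior Normal(196/87, 110/87)
obs 8: x=5/2 → posterior Normal(447/196, 55/49)
obs 9: x=0 → posterior Normal(447/218, 110/109)
obs 10: x=-6 → posterior Normal(21/16, 11/12)
obs 11: x=7/4 → posterior Normal(707/524, 110/131)
obs 12: x=3 → posterior Normal(839/568, 55/71)
obs 13: x=-4 → posterior Normal(13/12, 110/153)
obs 14: x=-7 → posterior Normal(355/656, 55/82)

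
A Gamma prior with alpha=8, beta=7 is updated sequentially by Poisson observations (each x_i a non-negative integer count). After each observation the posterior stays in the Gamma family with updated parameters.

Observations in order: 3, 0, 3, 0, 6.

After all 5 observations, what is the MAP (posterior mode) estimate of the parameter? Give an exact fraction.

19/12

obs 1: x=3 → posterior Gamma(11, 8)
obs 2: x=0 → posterior Gamma(11, 9)
obs 3: x=3 → posterior Gamma(14, 10)
obs 4: x=0 → posterior Gamma(14, 11)
obs 5: x=6 → posterior Gamma(20, 12)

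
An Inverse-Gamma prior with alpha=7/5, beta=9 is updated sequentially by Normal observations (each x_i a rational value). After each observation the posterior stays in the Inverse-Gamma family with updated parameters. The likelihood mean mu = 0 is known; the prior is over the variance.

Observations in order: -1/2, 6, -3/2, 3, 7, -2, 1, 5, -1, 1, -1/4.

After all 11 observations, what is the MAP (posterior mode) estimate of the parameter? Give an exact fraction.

obs 1: x=-1/2 → posterior Inverse-Gamma(19/10, 73/8)
obs 2: x=6 → posterior Inverse-Gamma(12/5, 217/8)
obs 3: x=-3/2 → posterior Inverse-Gamma(29/10, 113/4)
obs 4: x=3 → posterior Inverse-Gamma(17/5, 131/4)
obs 5: x=7 → posterior Inverse-Gamma(39/10, 229/4)
obs 6: x=-2 → posterior Inverse-Gamma(22/5, 237/4)
obs 7: x=1 → posterior Inverse-Gamma(49/10, 239/4)
obs 8: x=5 → posterior Inverse-Gamma(27/5, 289/4)
obs 9: x=-1 → posterior Inverse-Gamma(59/10, 291/4)
obs 10: x=1 → posterior Inverse-Gamma(32/5, 293/4)
obs 11: x=-1/4 → posterior Inverse-Gamma(69/10, 2345/32)

11725/1264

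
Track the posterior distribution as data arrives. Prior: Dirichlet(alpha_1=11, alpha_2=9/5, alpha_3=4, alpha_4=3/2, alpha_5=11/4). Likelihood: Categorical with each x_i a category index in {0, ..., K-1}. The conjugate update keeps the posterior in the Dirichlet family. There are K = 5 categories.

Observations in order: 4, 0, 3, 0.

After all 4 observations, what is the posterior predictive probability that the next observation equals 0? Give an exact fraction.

260/501

obs 1: x=4 → posterior Dirichlet(11, 9/5, 4, 3/2, 15/4)
obs 2: x=0 → posterior Dirichlet(12, 9/5, 4, 3/2, 15/4)
obs 3: x=3 → posterior Dirichlet(12, 9/5, 4, 5/2, 15/4)
obs 4: x=0 → posterior Dirichlet(13, 9/5, 4, 5/2, 15/4)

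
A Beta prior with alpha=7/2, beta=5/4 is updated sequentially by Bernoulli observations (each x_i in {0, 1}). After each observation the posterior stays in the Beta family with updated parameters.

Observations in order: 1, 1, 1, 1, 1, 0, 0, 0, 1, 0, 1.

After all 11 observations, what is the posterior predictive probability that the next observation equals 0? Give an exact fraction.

1/3

obs 1: x=1 → posterior Beta(9/2, 5/4)
obs 2: x=1 → posterior Beta(11/2, 5/4)
obs 3: x=1 → posterior Beta(13/2, 5/4)
obs 4: x=1 → posterior Beta(15/2, 5/4)
obs 5: x=1 → posterior Beta(17/2, 5/4)
obs 6: x=0 → posterior Beta(17/2, 9/4)
obs 7: x=0 → posterior Beta(17/2, 13/4)
obs 8: x=0 → posterior Beta(17/2, 17/4)
obs 9: x=1 → posterior Beta(19/2, 17/4)
obs 10: x=0 → posterior Beta(19/2, 21/4)
obs 11: x=1 → posterior Beta(21/2, 21/4)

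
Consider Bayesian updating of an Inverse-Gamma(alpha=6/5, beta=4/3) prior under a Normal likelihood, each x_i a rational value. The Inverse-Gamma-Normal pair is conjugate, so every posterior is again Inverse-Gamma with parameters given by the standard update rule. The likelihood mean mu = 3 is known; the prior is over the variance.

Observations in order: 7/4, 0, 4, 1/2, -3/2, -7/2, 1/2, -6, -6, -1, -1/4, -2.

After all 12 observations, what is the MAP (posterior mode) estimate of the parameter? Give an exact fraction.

36335/1968

obs 1: x=7/4 → posterior Inverse-Gamma(17/10, 203/96)
obs 2: x=0 → posterior Inverse-Gamma(11/5, 635/96)
obs 3: x=4 → posterior Inverse-Gamma(27/10, 683/96)
obs 4: x=1/2 → posterior Inverse-Gamma(16/5, 983/96)
obs 5: x=-3/2 → posterior Inverse-Gamma(37/10, 1955/96)
obs 6: x=-7/2 → posterior Inverse-Gamma(21/5, 3983/96)
obs 7: x=1/2 → posterior Inverse-Gamma(47/10, 4283/96)
obs 8: x=-6 → posterior Inverse-Gamma(26/5, 8171/96)
obs 9: x=-6 → posterior Inverse-Gamma(57/10, 12059/96)
obs 10: x=-1 → posterior Inverse-Gamma(31/5, 12827/96)
obs 11: x=-1/4 → posterior Inverse-Gamma(67/10, 6667/48)
obs 12: x=-2 → posterior Inverse-Gamma(36/5, 7267/48)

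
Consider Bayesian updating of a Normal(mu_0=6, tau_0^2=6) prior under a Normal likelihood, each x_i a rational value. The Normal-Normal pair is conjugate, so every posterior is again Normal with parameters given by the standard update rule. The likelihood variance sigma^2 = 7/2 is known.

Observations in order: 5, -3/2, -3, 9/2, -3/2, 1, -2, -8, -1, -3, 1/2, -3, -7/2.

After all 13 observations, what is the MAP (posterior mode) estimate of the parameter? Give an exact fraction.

-144/163

obs 1: x=5 → posterior Normal(102/19, 42/19)
obs 2: x=-3/2 → posterior Normal(84/31, 42/31)
obs 3: x=-3 → posterior Normal(48/43, 42/43)
obs 4: x=9/2 → posterior Normal(102/55, 42/55)
obs 5: x=-3/2 → posterior Normal(84/67, 42/67)
obs 6: x=1 → posterior Normal(96/79, 42/79)
obs 7: x=-2 → posterior Normal(72/91, 6/13)
obs 8: x=-8 → posterior Normal(-24/103, 42/103)
obs 9: x=-1 → posterior Normal(-36/115, 42/115)
obs 10: x=-3 → posterior Normal(-72/127, 42/127)
obs 11: x=1/2 → posterior Normal(-66/139, 42/139)
obs 12: x=-3 → posterior Normal(-102/151, 42/151)
obs 13: x=-7/2 → posterior Normal(-144/163, 42/163)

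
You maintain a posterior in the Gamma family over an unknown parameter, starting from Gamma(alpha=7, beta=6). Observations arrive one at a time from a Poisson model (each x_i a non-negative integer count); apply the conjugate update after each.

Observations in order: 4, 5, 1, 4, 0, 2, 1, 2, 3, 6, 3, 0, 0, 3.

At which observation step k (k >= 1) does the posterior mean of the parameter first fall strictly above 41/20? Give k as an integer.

k = 4

obs 1: x=4 → posterior Gamma(11, 7)
obs 2: x=5 → posterior Gamma(16, 8)
obs 3: x=1 → posterior Gamma(17, 9)
obs 4: x=4 → posterior Gamma(21, 10)
obs 5: x=0 → posterior Gamma(21, 11)
obs 6: x=2 → posterior Gamma(23, 12)
obs 7: x=1 → posterior Gamma(24, 13)
obs 8: x=2 → posterior Gamma(26, 14)
obs 9: x=3 → posterior Gamma(29, 15)
obs 10: x=6 → posterior Gamma(35, 16)
obs 11: x=3 → posterior Gamma(38, 17)
obs 12: x=0 → posterior Gamma(38, 18)
obs 13: x=0 → posterior Gamma(38, 19)
obs 14: x=3 → posterior Gamma(41, 20)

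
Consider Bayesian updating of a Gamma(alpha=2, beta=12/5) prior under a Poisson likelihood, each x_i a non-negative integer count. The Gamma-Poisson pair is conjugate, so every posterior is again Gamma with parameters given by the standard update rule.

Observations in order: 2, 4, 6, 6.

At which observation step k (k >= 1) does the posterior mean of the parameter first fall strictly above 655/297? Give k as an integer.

k = 3

obs 1: x=2 → posterior Gamma(4, 17/5)
obs 2: x=4 → posterior Gamma(8, 22/5)
obs 3: x=6 → posterior Gamma(14, 27/5)
obs 4: x=6 → posterior Gamma(20, 32/5)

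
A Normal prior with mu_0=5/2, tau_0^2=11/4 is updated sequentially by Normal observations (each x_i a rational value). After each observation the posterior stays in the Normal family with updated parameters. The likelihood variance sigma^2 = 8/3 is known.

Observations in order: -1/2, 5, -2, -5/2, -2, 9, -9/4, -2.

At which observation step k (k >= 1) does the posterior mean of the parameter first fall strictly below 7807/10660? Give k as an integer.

k = 4

obs 1: x=-1/2 → posterior Normal(127/130, 88/65)
obs 2: x=5 → posterior Normal(457/196, 44/49)
obs 3: x=-2 → posterior Normal(325/262, 88/131)
obs 4: x=-5/2 → posterior Normal(20/41, 22/41)
obs 5: x=-2 → posterior Normal(14/197, 88/197)
obs 6: x=9 → posterior Normal(311/230, 44/115)
obs 7: x=-9/4 → posterior Normal(947/1052, 88/263)
obs 8: x=-2 → posterior Normal(683/1184, 11/37)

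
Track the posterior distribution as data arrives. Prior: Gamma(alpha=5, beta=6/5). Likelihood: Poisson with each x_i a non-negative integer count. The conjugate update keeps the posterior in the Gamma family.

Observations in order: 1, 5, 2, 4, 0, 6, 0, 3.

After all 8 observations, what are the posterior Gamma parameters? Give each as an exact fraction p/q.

alpha=26, beta=46/5

obs 1: x=1 → posterior Gamma(6, 11/5)
obs 2: x=5 → posterior Gamma(11, 16/5)
obs 3: x=2 → posterior Gamma(13, 21/5)
obs 4: x=4 → posterior Gamma(17, 26/5)
obs 5: x=0 → posterior Gamma(17, 31/5)
obs 6: x=6 → posterior Gamma(23, 36/5)
obs 7: x=0 → posterior Gamma(23, 41/5)
obs 8: x=3 → posterior Gamma(26, 46/5)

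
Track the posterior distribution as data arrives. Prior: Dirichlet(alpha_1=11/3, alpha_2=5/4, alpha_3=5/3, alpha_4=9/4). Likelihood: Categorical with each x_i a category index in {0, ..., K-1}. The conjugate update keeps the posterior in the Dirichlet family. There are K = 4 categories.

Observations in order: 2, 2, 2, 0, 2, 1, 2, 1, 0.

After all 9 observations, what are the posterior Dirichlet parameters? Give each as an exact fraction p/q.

obs 1: x=2 → posterior Dirichlet(11/3, 5/4, 8/3, 9/4)
obs 2: x=2 → posterior Dirichlet(11/3, 5/4, 11/3, 9/4)
obs 3: x=2 → posterior Dirichlet(11/3, 5/4, 14/3, 9/4)
obs 4: x=0 → posterior Dirichlet(14/3, 5/4, 14/3, 9/4)
obs 5: x=2 → posterior Dirichlet(14/3, 5/4, 17/3, 9/4)
obs 6: x=1 → posterior Dirichlet(14/3, 9/4, 17/3, 9/4)
obs 7: x=2 → posterior Dirichlet(14/3, 9/4, 20/3, 9/4)
obs 8: x=1 → posterior Dirichlet(14/3, 13/4, 20/3, 9/4)
obs 9: x=0 → posterior Dirichlet(17/3, 13/4, 20/3, 9/4)

alpha_1=17/3, alpha_2=13/4, alpha_3=20/3, alpha_4=9/4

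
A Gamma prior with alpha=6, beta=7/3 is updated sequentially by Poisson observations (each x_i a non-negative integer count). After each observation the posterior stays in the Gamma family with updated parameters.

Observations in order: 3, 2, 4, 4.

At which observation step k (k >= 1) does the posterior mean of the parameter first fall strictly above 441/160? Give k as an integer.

k = 3

obs 1: x=3 → posterior Gamma(9, 10/3)
obs 2: x=2 → posterior Gamma(11, 13/3)
obs 3: x=4 → posterior Gamma(15, 16/3)
obs 4: x=4 → posterior Gamma(19, 19/3)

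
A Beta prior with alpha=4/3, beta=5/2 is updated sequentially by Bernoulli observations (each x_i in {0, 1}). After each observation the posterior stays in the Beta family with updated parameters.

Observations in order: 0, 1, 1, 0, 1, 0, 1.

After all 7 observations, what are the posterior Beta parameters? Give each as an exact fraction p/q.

alpha=16/3, beta=11/2

obs 1: x=0 → posterior Beta(4/3, 7/2)
obs 2: x=1 → posterior Beta(7/3, 7/2)
obs 3: x=1 → posterior Beta(10/3, 7/2)
obs 4: x=0 → posterior Beta(10/3, 9/2)
obs 5: x=1 → posterior Beta(13/3, 9/2)
obs 6: x=0 → posterior Beta(13/3, 11/2)
obs 7: x=1 → posterior Beta(16/3, 11/2)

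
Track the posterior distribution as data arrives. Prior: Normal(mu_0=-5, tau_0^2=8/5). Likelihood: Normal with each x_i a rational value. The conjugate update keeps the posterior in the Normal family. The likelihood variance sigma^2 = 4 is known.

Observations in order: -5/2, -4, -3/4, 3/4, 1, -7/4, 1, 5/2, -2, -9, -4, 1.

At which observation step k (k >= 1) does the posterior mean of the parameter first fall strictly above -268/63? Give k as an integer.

k = 2

obs 1: x=-5/2 → posterior Normal(-30/7, 8/7)
obs 2: x=-4 → posterior Normal(-38/9, 8/9)
obs 3: x=-3/4 → posterior Normal(-79/22, 8/11)
obs 4: x=3/4 → posterior Normal(-38/13, 8/13)
obs 5: x=1 → posterior Normal(-12/5, 8/15)
obs 6: x=-7/4 → posterior Normal(-79/34, 8/17)
obs 7: x=1 → posterior Normal(-75/38, 8/19)
obs 8: x=5/2 → posterior Normal(-65/42, 8/21)
obs 9: x=-2 → posterior Normal(-73/46, 8/23)
obs 10: x=-9 → posterior Normal(-109/50, 8/25)
obs 11: x=-4 → posterior Normal(-125/54, 8/27)
obs 12: x=1 → posterior Normal(-121/58, 8/29)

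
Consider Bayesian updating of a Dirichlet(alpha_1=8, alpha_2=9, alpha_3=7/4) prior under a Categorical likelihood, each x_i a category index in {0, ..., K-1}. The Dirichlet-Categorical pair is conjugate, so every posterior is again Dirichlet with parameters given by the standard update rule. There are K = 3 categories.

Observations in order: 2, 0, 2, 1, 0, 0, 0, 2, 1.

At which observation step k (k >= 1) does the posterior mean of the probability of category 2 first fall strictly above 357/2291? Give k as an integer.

k = 3

obs 1: x=2 → posterior Dirichlet(8, 9, 11/4)
obs 2: x=0 → posterior Dirichlet(9, 9, 11/4)
obs 3: x=2 → posterior Dirichlet(9, 9, 15/4)
obs 4: x=1 → posterior Dirichlet(9, 10, 15/4)
obs 5: x=0 → posterior Dirichlet(10, 10, 15/4)
obs 6: x=0 → posterior Dirichlet(11, 10, 15/4)
obs 7: x=0 → posterior Dirichlet(12, 10, 15/4)
obs 8: x=2 → posterior Dirichlet(12, 10, 19/4)
obs 9: x=1 → posterior Dirichlet(12, 11, 19/4)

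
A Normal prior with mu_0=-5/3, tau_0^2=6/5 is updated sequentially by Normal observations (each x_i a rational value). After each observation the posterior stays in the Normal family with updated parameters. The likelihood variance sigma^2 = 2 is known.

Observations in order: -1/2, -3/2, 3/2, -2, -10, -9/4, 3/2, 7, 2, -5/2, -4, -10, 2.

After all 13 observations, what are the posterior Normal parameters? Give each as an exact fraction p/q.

obs 1: x=-1/2 → posterior Normal(-59/48, 3/4)
obs 2: x=-3/2 → posterior Normal(-43/33, 6/11)
obs 3: x=3/2 → posterior Normal(-59/84, 3/7)
obs 4: x=-2 → posterior Normal(-95/102, 6/17)
obs 5: x=-10 → posterior Normal(-55/24, 3/10)
obs 6: x=-9/4 → posterior Normal(-631/276, 6/23)
obs 7: x=3/2 → posterior Normal(-577/312, 3/13)
obs 8: x=7 → posterior Normal(-325/348, 6/29)
obs 9: x=2 → posterior Normal(-253/384, 3/16)
obs 10: x=-5/2 → posterior Normal(-49/60, 6/35)
obs 11: x=-4 → posterior Normal(-487/456, 3/19)
obs 12: x=-10 → posterior Normal(-847/492, 6/41)
obs 13: x=2 → posterior Normal(-775/528, 3/22)

mu_0=-775/528, tau_0^2=3/22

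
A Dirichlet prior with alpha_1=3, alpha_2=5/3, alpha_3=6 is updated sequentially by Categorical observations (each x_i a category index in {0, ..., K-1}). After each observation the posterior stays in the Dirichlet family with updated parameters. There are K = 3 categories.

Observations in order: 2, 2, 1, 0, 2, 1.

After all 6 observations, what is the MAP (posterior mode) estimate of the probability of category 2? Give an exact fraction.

24/41

obs 1: x=2 → posterior Dirichlet(3, 5/3, 7)
obs 2: x=2 → posterior Dirichlet(3, 5/3, 8)
obs 3: x=1 → posterior Dirichlet(3, 8/3, 8)
obs 4: x=0 → posterior Dirichlet(4, 8/3, 8)
obs 5: x=2 → posterior Dirichlet(4, 8/3, 9)
obs 6: x=1 → posterior Dirichlet(4, 11/3, 9)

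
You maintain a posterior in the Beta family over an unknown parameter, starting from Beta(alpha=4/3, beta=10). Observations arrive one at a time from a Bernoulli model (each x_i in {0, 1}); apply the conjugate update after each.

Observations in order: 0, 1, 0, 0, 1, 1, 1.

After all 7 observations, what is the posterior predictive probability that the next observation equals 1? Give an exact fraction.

obs 1: x=0 → posterior Beta(4/3, 11)
obs 2: x=1 → posterior Beta(7/3, 11)
obs 3: x=0 → posterior Beta(7/3, 12)
obs 4: x=0 → posterior Beta(7/3, 13)
obs 5: x=1 → posterior Beta(10/3, 13)
obs 6: x=1 → posterior Beta(13/3, 13)
obs 7: x=1 → posterior Beta(16/3, 13)

16/55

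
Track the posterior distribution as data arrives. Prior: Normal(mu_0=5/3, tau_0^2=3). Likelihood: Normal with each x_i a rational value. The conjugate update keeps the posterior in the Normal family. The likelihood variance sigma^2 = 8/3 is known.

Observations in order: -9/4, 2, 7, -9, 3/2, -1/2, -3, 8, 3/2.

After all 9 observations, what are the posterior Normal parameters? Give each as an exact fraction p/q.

mu_0=727/1068, tau_0^2=24/89

obs 1: x=-9/4 → posterior Normal(-83/204, 24/17)
obs 2: x=2 → posterior Normal(133/312, 12/13)
obs 3: x=7 → posterior Normal(127/60, 24/35)
obs 4: x=-9 → posterior Normal(-83/528, 6/11)
obs 5: x=3/2 → posterior Normal(79/636, 24/53)
obs 6: x=-1/2 → posterior Normal(25/744, 12/31)
obs 7: x=-3 → posterior Normal(-299/852, 24/71)
obs 8: x=8 → posterior Normal(113/192, 3/10)
obs 9: x=3/2 → posterior Normal(727/1068, 24/89)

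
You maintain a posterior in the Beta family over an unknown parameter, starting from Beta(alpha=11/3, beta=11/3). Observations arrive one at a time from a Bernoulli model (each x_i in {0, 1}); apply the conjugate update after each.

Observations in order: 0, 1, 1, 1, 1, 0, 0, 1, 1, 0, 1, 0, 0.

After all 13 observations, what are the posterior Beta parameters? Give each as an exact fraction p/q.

obs 1: x=0 → posterior Beta(11/3, 14/3)
obs 2: x=1 → posterior Beta(14/3, 14/3)
obs 3: x=1 → posterior Beta(17/3, 14/3)
obs 4: x=1 → posterior Beta(20/3, 14/3)
obs 5: x=1 → posterior Beta(23/3, 14/3)
obs 6: x=0 → posterior Beta(23/3, 17/3)
obs 7: x=0 → posterior Beta(23/3, 20/3)
obs 8: x=1 → posterior Beta(26/3, 20/3)
obs 9: x=1 → posterior Beta(29/3, 20/3)
obs 10: x=0 → posterior Beta(29/3, 23/3)
obs 11: x=1 → posterior Beta(32/3, 23/3)
obs 12: x=0 → posterior Beta(32/3, 26/3)
obs 13: x=0 → posterior Beta(32/3, 29/3)

alpha=32/3, beta=29/3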